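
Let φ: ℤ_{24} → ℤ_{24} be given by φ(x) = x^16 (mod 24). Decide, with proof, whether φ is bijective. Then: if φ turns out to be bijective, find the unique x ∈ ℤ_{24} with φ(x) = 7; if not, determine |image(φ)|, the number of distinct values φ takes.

φ(2): Repeated squaring mod 24: 2^1 ≡ 2, 2^2 ≡ 2² = 4, 2^4 ≡ 4² = 16, 2^8 ≡ 16² = 256 ≡ 16, 2^16 ≡ 16² = 256 ≡ 16. So 2^16 ≡ 16 (mod 24).
φ(4): Repeated squaring mod 24: 4^1 ≡ 4, 4^2 ≡ 4² = 16, 4^4 ≡ 16² = 256 ≡ 16, 4^8 ≡ 16² = 256 ≡ 16, 4^16 ≡ 16² = 256 ≡ 16. So 4^16 ≡ 16 (mod 24).
So φ(2) = φ(4) = 16 while 2 ≠ 4, hence φ is not injective, hence not bijective.
Since φ is not bijective, we determine |image(φ)|. Computing x^16 mod 24 for each x (by repeated squaring, reducing mod 24 at every step), the values φ(0), φ(1), …, φ(23) are: 0, 1, 16, 9, 16, 1, 0, 1, 16, 9, 16, 1, 0, 1, 16, 9, 16, 1, 0, 1, 16, 9, 16, 1.
The distinct values are {0, 1, 9, 16}; there are 4 of them.

4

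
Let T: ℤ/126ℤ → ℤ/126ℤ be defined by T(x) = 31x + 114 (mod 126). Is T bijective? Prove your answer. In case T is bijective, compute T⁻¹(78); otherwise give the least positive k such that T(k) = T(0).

Recall that T is injective if T(s) = T(t) implies s = t.
If T(s) = T(t), then 31s ≡ 31t (mod 126). Because gcd(31, 126) = 1, we may cancel 31 to get s ≡ t (mod 126).
We now compute 31⁻¹ mod 126 explicitly. Euclid's algorithm: 126 = 4·31 + 2, 31 = 15·2 + 1; back-substituting gives 1 = 61·31 − 15·126, so 31⁻¹ ≡ 61 (mod 126).
Then y ↦ 61(y − 114) is a two-sided inverse to T, so every y ∈ ℤ/126ℤ has a preimage.
Therefore T is bijective.
Since T is bijective, we find T⁻¹(78): we need 31x ≡ 78 − 114 ≡ 90 (mod 126). Using 31⁻¹ = 61: x ≡ 61·90 = 5490 = 43·126 + 72, so x = 72.
Check: T(72) = 31·72 + 114 = 2346 = 18·126 + 78 ≡ 78 (mod 126).

72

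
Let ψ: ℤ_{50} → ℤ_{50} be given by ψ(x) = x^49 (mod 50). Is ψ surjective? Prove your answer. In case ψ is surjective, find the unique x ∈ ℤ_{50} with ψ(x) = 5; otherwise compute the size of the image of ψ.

ψ(0) = 0^49 = 0.
ψ(10): Repeated squaring mod 50: 10^1 ≡ 10, 10^2 ≡ 10² = 100 ≡ 0, 10^4 ≡ 0² = 0, 10^8 ≡ 0² = 0, 10^16 ≡ 0² = 0, 10^32 ≡ 0² = 0. Since 49 = 32 + 16 + 1, 10^49 ≡ 0·0·10: 0·0 = 0, then 0·10 = 0. So 10^49 ≡ 0 (mod 50).
So ψ(0) = ψ(10) = 0 while 0 ≠ 10, hence ψ is not injective.
A non-injective map from the 50-element set ℤ_{50} to itself takes at most 49 distinct values, so it cannot be surjective. Thus ψ is not surjective.
Since ψ is not surjective, we determine |image(ψ)|. Computing x^49 mod 50 for each x (by repeated squaring, reducing mod 50 at every step), the values ψ(0), ψ(1), …, ψ(49) are: 0, 1, 12, 33, 44, 25, 46, 7, 28, 39, 0, 41, 2, 23, 34, 25, 36, 47, 18, 29, 0, 31, 42, 13, 24, 25, 26, 37, 8, 19, 0, 21, 32, 3, 14, 25, 16, 27, 48, 9, 0, 11, 22, 43, 4, 25, 6, 17, 38, 49.
The distinct values are {0, 1, 2, 3, 4, 6, 7, 8, 9, 11, 12, 13, 14, 16, 17, 18, 19, 21, 22, 23, 24, 25, 26, 27, 28, 29, 31, 32, 33, 34, 36, 37, 38, 39, 41, 42, 43, 44, 46, 47, 48, 49}; there are 42 of them.

42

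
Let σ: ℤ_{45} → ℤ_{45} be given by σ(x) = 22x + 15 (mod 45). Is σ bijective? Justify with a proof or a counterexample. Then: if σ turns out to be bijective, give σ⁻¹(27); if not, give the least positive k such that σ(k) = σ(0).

21

If σ(a) = σ(b), then 22a ≡ 22b (mod 45). Because gcd(22, 45) = 1, we may cancel 22 to get a ≡ b (mod 45).
We now compute 22⁻¹ mod 45 explicitly. Euclid's algorithm: 45 = 2·22 + 1; back-substituting gives 1 = 43·22 − 21·45, so 22⁻¹ ≡ 43 (mod 45).
For any y ∈ ℤ_{45}, x = 43(y − 15) mod 45 satisfies σ(x) = 22·43(y − 15) + 15 ≡ y (since 22·43 ≡ 1 mod 45). So every y has a preimage.
So σ is bijective.
Since σ is bijective, we find σ⁻¹(27): we need 22x ≡ 27 − 15 ≡ 12 (mod 45). Using 22⁻¹ = 43: x ≡ 43·12 = 516 = 11·45 + 21, so x = 21.
Check: σ(21) = 22·21 + 15 = 477 = 10·45 + 27 ≡ 27 (mod 45).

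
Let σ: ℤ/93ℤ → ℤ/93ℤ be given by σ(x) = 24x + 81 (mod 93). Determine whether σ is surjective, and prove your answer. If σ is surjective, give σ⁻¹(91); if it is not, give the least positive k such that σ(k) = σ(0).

31

Since gcd(24, 93) = 3, we have 24x ≡ 0 (mod 3) for all x, so σ(x) ≡ 0 (mod 3).
But 1 ≢ 0 (mod 3), so 1 ∈ ℤ/93ℤ has no preimage. Hence σ is not surjective.
Since σ is not surjective, we find the least positive k with σ(k) = σ(0): this means 24k ≡ 0 (mod 93), i.e. 93 ∣ 24k. Since gcd(24, 93) = 3, dividing through by 3 this holds exactly when 31 ∣ 8k, and as gcd(8, 31) = 1, exactly when 31 ∣ k.
The smallest positive such k is 31.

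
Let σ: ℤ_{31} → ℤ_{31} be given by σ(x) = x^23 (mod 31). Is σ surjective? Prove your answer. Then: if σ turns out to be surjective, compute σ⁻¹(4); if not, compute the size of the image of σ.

Since 31 is prime, the nonzero elements of ℤ_{31} form a cyclic group of order 30.
As gcd(23, 30) = 1, raising to the 23rd power is a bijection on this group: if s^23 ≡ t^23 then (st^{−1})^23 = 1, and the only element of order dividing gcd(23, 30) = 1 is 1, so s = t.
With σ(0) = 0 this makes σ injective on all of ℤ_{31}, hence bijective (finite equal-size domain and codomain). In particular σ is surjective.
Since σ is surjective, we find the preimage of 4. The inverse of x ↦ x^23 on (ℤ_{31})^× is x ↦ x^17, because 23·17 = 391 = 13·30 + 1 ≡ 1 (mod 30) and x^{30} = 1 for x ≠ 0 (Fermat). So σ⁻¹(4) = 4^17 mod 31.
Repeated squaring mod 31: 4^1 ≡ 4, 4^2 ≡ 4² = 16, 4^4 ≡ 16² = 256 ≡ 8, 4^8 ≡ 8² = 64 ≡ 2, 4^16 ≡ 2² = 4. Since 17 = 16 + 1, 4^17 ≡ 4·4: 4·4 = 16. So 4^17 ≡ 16 (mod 31).
Hence σ⁻¹(4) = 16.

16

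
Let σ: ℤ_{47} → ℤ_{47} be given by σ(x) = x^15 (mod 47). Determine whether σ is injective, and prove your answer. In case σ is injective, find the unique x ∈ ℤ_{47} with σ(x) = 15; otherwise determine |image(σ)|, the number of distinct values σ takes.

Since 47 is prime, the nonzero elements of ℤ_{47} form a cyclic group of order 46.
As gcd(15, 46) = 1, raising to the 15th power is a bijection on this group: if s^15 ≡ t^15 then (st^{−1})^15 = 1, and the only element of order dividing gcd(15, 46) = 1 is 1, so s = t.
With σ(0) = 0 this makes σ injective on all of ℤ_{47}, hence bijective (finite equal-size domain and codomain). In particular σ is injective.
Since σ is injective, we find the preimage of 15. The inverse of x ↦ x^15 on (ℤ_{47})^× is x ↦ x^43, because 15·43 = 645 = 14·46 + 1 ≡ 1 (mod 46) and x^{46} = 1 for x ≠ 0 (Fermat). So σ⁻¹(15) = 15^43 mod 47.
Repeated squaring mod 47: 15^1 ≡ 15, 15^2 ≡ 15² = 225 ≡ 37, 15^4 ≡ 37² = 1369 ≡ 6, 15^8 ≡ 6² = 36, 15^16 ≡ 36² = 1296 ≡ 27, 15^32 ≡ 27² = 729 ≡ 24. Since 43 = 32 + 8 + 2 + 1, 15^43 ≡ 24·36·37·15: 24·36 = 864 ≡ 18, then 18·37 = 666 ≡ 8, then 8·15 = 120 ≡ 26. So 15^43 ≡ 26 (mod 47).
Hence σ⁻¹(15) = 26.

26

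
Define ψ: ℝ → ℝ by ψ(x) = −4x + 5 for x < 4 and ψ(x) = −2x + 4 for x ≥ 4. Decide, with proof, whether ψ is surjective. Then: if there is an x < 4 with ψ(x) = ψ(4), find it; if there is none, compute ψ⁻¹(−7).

Both pieces are strictly decreasing (slopes −4 and −2), so each is injective on its own interval.
The left piece maps (−∞, 4) onto (−11, ∞); the right piece maps [4, ∞) onto (−∞, −4].
The union (−11, ∞) ∪ (−∞, −4] covers ℝ, so ψ is surjective.
For the follow-up: the images overlap, so an x < 4 with ψ(x) = ψ(4) exists. ψ(4) = −4; solving −4x + 5 = −4 for x < 4 gives x = (−4 − 5)/(−4) = 9/4.

9/4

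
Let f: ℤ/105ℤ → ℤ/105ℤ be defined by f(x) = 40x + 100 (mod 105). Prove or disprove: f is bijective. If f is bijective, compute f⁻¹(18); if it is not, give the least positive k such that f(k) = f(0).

21

We have gcd(40, 105) = 5 > 1. Taking x_1 = 0 and x_2 = 21: f(0) = 100 and f(21) = 40·21 + 100 = 940 ≡ 100 (mod 105).
So f(0) = f(21) while 0 ≠ 21, so f is not injective, hence not bijective.
Since f is not bijective, we find the least positive k with f(k) = f(0): this means 40k ≡ 0 (mod 105), i.e. 105 ∣ 40k. Since gcd(40, 105) = 5, dividing through by 5 this holds exactly when 21 ∣ 8k, and as gcd(8, 21) = 1, exactly when 21 ∣ k.
The smallest positive such k is 21.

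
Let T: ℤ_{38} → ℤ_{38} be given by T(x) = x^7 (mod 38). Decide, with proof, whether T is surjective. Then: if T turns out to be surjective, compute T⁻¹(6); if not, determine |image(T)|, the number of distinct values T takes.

4

Computing x^7 mod 38 for each x (by repeated squaring, reducing mod 38 at every step), the values T(0), T(1), …, T(37) are: 0, 1, 14, 21, 6, 35, 28, 7, 8, 23, 34, 11, 12, 29, 22, 13, 36, 5, 18, 19, 20, 33, 2, 25, 16, 9, 26, 27, 4, 15, 30, 31, 10, 3, 32, 17, 24, 37.
Every element of ℤ_{38} appears exactly once in this list, so T is a bijection, and in particular surjective.
Since T is surjective, we read off the preimage of 6 from the same table: T(4) = 6, so T⁻¹(6) = 4.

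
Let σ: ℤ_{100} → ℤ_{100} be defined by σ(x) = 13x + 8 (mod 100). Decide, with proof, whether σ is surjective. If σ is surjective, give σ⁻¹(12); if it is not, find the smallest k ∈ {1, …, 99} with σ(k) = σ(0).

8

Since gcd(13, 100) = 1, 13 is invertible modulo 100. Euclid's algorithm: 100 = 7·13 + 9, 13 = 1·9 + 4, 9 = 2·4 + 1; back-substituting gives 1 = 77·13 − 10·100, so 13⁻¹ ≡ 77 (mod 100).
For any y ∈ ℤ_{100}, x = 77(y − 8) mod 100 satisfies σ(x) = 13·77(y − 8) + 8 ≡ y (since 13·77 ≡ 1 mod 100). So every y has a preimage.
Therefore σ is surjective.
Since σ is surjective, we find σ⁻¹(12): we need 13x ≡ 12 − 8 ≡ 4 (mod 100). Using 13⁻¹ = 77: x ≡ 77·4 = 308 = 3·100 + 8, so x = 8.
Check: σ(8) = 13·8 + 8 = 112 = 1·100 + 12 ≡ 12 (mod 100).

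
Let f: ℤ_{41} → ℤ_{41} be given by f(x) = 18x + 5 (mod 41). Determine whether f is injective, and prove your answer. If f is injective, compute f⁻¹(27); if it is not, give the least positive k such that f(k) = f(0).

Recall that f is injective when f(a) = f(b) forces a = b.
If f(a) = f(b), then 18a ≡ 18b (mod 41). Because gcd(18, 41) = 1, we may cancel 18 to get a ≡ b (mod 41).
Therefore f is injective.
We now compute 18⁻¹ mod 41 explicitly. Euclid's algorithm: 41 = 2·18 + 5, 18 = 3·5 + 3, 5 = 1·3 + 2, 3 = 1·2 + 1; back-substituting gives 1 = 16·18 − 7·41, so 18⁻¹ ≡ 16 (mod 41).
Since f is injective, we compute f⁻¹(27): solve 18x + 5 ≡ 27 (mod 41), i.e. 18x ≡ 22 (mod 41).
Multiplying by 18⁻¹ = 16 gives x ≡ 16·22 = 352 = 8·41 + 24 ≡ 24 (mod 41).
Check: f(24) = 18·24 + 5 = 437 = 10·41 + 27 ≡ 27 (mod 41).

24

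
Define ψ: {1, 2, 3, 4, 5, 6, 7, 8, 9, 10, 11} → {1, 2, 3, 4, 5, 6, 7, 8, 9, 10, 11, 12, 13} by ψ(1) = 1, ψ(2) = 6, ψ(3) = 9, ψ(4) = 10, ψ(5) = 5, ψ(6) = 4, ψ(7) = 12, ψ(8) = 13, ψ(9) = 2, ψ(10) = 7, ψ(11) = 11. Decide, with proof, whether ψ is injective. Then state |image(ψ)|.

11

The values ψ(1), …, ψ(11) are 1, 6, 9, 10, 5, 4, 12, 13, 2, 7, 11 — all distinct.
So ψ(u) = ψ(v) only when u = v, and ψ is injective.
The image of ψ is {1, 2, 4, 5, 6, 7, 9, 10, 11, 12, 13}, which has 11 elements.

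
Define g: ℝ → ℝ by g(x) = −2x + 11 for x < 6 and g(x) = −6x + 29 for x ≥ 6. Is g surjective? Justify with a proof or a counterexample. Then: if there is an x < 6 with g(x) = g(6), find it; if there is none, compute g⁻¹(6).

Both pieces are strictly decreasing (slopes −2 and −6), so each is injective on its own interval.
The left piece maps (−∞, 6) onto (−1, ∞); the right piece maps [6, ∞) onto (−∞, −7].
The union (−1, ∞) ∪ (−∞, −7] omits the interval between −1 and −7; in particular −1 has no preimage. So g is not surjective.
Because the two images are disjoint, no x < 6 has g(x) = g(6), so we compute g⁻¹(6): 6 lies in (−1, ∞), so solve −2x + 11 = 6: x = (6 − 11)/(−2) = 5/2.

5/2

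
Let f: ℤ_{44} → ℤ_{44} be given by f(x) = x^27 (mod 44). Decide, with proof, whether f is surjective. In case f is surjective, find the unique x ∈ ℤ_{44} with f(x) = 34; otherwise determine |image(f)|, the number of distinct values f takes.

33

f(0) = 0^27 = 0.
f(22): Repeated squaring mod 44: 22^1 ≡ 22, 22^2 ≡ 22² = 484 ≡ 0, 22^4 ≡ 0² = 0, 22^8 ≡ 0² = 0, 22^16 ≡ 0² = 0. Since 27 = 16 + 8 + 2 + 1, 22^27 ≡ 0·0·0·22: 0·0 = 0, then 0·0 = 0, then 0·22 = 0. So 22^27 ≡ 0 (mod 44).
So f(0) = f(22) = 0 while 0 ≠ 22, so f is not injective.
A non-injective map from the 44-element set ℤ_{44} to itself takes at most 43 distinct values, so it cannot be surjective. Thus f is not surjective.
Since f is not surjective, we determine |image(f)|. Computing x^27 mod 44 for each x (by repeated squaring, reducing mod 44 at every step), the values f(0), f(1), …, f(43) are: 0, 1, 40, 31, 16, 25, 8, 39, 24, 37, 32, 11, 12, 29, 20, 27, 36, 41, 28, 35, 4, 21, 0, 23, 40, 9, 16, 3, 8, 17, 24, 15, 32, 33, 12, 7, 20, 5, 36, 19, 28, 13, 4, 43.
The distinct values are {0, 1, 3, 4, 5, 7, 8, 9, 11, 12, 13, 15, 16, 17, 19, 20, 21, 23, 24, 25, 27, 28, 29, 31, 32, 33, 35, 36, 37, 39, 40, 41, 43}; there are 33 of them.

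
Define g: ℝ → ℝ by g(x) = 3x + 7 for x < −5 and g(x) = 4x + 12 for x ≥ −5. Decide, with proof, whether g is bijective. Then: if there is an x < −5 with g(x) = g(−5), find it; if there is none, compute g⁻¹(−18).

-25/3

Both pieces are strictly increasing (slopes 3 and 4), so each is injective on its own interval.
The left piece maps (−∞, −5) onto (−∞, −8); the right piece maps [−5, ∞) onto [−8, ∞).
Since −8 = −8, the images partition ℝ: g is injective and surjective, hence bijective.
Because the two images are disjoint, no x < −5 has g(x) = g(−5), so we compute g⁻¹(−18): −18 lies in (−∞, −8), so solve 3x + 7 = −18: x = (−18 − 7)/3 = −25/3.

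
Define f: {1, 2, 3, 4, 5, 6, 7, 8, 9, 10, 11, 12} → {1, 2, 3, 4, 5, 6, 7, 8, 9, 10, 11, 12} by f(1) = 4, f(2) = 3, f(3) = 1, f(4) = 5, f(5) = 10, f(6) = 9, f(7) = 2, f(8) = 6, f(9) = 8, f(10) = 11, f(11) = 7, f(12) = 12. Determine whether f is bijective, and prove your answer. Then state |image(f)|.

The values 4, 3, 1, 5, 10, 9, 2, 6, 8, 11, 7, 12 are a permutation of {1, 2, 3, 4, 5, 6, 7, 8, 9, 10, 11, 12}: each element appears exactly once.
So f is injective and surjective, hence bijective.
The image of f is {1, 2, 3, 4, 5, 6, 7, 8, 9, 10, 11, 12}, which has 12 elements.

12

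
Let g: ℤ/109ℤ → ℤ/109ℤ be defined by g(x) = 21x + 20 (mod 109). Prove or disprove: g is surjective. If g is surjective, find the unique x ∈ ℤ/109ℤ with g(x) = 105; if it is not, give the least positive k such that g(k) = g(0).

30

Since gcd(21, 109) = 1, 21 is invertible modulo 109. Euclid's algorithm: 109 = 5·21 + 4, 21 = 5·4 + 1; back-substituting gives 1 = 26·21 − 5·109, so 21⁻¹ ≡ 26 (mod 109).
For any y ∈ ℤ/109ℤ, x = 26(y − 20) mod 109 satisfies g(x) = 21·26(y − 20) + 20 ≡ y (since 21·26 ≡ 1 mod 109). So every y has a preimage.
Hence g is surjective.
Since g is surjective, we compute g⁻¹(105): solve 21x + 20 ≡ 105 (mod 109), i.e. 21x ≡ 85 (mod 109).
Multiplying by 21⁻¹ = 26 gives x ≡ 26·85 = 2210 = 20·109 + 30 ≡ 30 (mod 109).
Check: g(30) = 21·30 + 20 = 650 = 5·109 + 105 ≡ 105 (mod 109).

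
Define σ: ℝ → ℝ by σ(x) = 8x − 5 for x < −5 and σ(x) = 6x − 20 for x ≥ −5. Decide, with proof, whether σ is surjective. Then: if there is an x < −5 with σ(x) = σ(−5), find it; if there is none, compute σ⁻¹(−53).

-45/8

Both pieces are strictly increasing (slopes 8 and 6), so each is injective on its own interval.
The left piece maps (−∞, −5) onto (−∞, −45); the right piece maps [−5, ∞) onto [−50, ∞).
The union (−∞, −45) ∪ [−50, ∞) covers ℝ, so σ is surjective.
For the follow-up: the images overlap, so an x < −5 with σ(x) = σ(−5) exists. σ(−5) = −50; solving 8x − 5 = −50 for x < −5 gives x = (−50 + 5)/8 = −45/8.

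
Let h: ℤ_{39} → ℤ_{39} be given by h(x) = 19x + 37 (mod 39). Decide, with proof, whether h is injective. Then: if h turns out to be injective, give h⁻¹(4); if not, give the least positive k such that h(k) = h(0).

By definition, h is injective when h(a) = h(b) forces a = b.
If h(a) = h(b), then 19a ≡ 19b (mod 39). Because gcd(19, 39) = 1, we may cancel 19 to get a ≡ b (mod 39).
So h is injective.
We now compute 19⁻¹ mod 39 explicitly. Euclid's algorithm: 39 = 2·19 + 1; back-substituting gives 1 = 37·19 − 18·39, so 19⁻¹ ≡ 37 (mod 39).
Since h is injective, we compute h⁻¹(4): solve 19x + 37 ≡ 4 (mod 39), i.e. 19x ≡ 6 (mod 39).
Multiplying by 19⁻¹ = 37 gives x ≡ 37·6 = 222 = 5·39 + 27 ≡ 27 (mod 39).
Check: h(27) = 19·27 + 37 = 550 = 14·39 + 4 ≡ 4 (mod 39).

27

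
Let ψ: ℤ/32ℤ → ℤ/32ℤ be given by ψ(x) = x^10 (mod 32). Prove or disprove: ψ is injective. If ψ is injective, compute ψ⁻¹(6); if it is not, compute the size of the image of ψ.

5

ψ(0) = 0^10 = 0.
ψ(2): Repeated squaring mod 32: 2^1 ≡ 2, 2^2 ≡ 2² = 4, 2^4 ≡ 4² = 16, 2^8 ≡ 16² = 256 ≡ 0. Since 10 = 8 + 2, 2^10 ≡ 0·4: 0·4 = 0. So 2^10 ≡ 0 (mod 32).
So ψ(0) = ψ(2) = 0 while 0 ≠ 2, so ψ is not injective.
Since ψ is not injective, we determine |image(ψ)|. Computing x^10 mod 32 for each x (by repeated squaring, reducing mod 32 at every step), the values ψ(0), ψ(1), …, ψ(31) are: 0, 1, 0, 9, 0, 25, 0, 17, 0, 17, 0, 25, 0, 9, 0, 1, 0, 1, 0, 9, 0, 25, 0, 17, 0, 17, 0, 25, 0, 9, 0, 1.
The distinct values are {0, 1, 9, 17, 25}; there are 5 of them.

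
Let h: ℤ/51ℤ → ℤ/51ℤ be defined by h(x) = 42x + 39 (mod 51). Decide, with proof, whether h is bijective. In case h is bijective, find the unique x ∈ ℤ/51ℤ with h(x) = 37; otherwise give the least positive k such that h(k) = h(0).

17

We have gcd(42, 51) = 3 > 1. Taking a = 0 and b = 17: h(0) = 39 and h(17) = 42·17 + 39 = 753 ≡ 39 (mod 51).
So h(0) = h(17) while 0 ≠ 17, thus h is not injective, hence not bijective.
Since h is not bijective, we find the least positive k with h(k) = h(0): this means 42k ≡ 0 (mod 51), i.e. 51 ∣ 42k. Since gcd(42, 51) = 3, dividing through by 3 this holds exactly when 17 ∣ 14k, and as gcd(14, 17) = 1, exactly when 17 ∣ k.
The smallest positive such k is 17.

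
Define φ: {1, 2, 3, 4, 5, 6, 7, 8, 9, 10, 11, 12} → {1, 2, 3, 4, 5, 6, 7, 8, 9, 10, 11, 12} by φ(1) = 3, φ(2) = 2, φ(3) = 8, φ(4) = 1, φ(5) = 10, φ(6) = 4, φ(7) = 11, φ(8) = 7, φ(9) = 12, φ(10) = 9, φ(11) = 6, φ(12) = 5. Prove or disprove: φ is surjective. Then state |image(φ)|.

Every element of the codomain has a preimage: 1 = φ(4), 2 = φ(2), 3 = φ(1), 4 = φ(6), 5 = φ(12), 6 = φ(11), 7 = φ(8), 8 = φ(3), 9 = φ(10), 10 = φ(5), 11 = φ(7), 12 = φ(9).
Thus φ is surjective.
The image of φ is {1, 2, 3, 4, 5, 6, 7, 8, 9, 10, 11, 12}, which has 12 elements.

12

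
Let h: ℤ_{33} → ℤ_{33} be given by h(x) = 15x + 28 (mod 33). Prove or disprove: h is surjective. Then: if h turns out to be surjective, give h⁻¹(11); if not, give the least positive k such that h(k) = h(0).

Since gcd(15, 33) = 3, we have 15x ≡ 0 (mod 3) for all x, so h(x) ≡ 1 (mod 3).
But 0 ≢ 1 (mod 3), so 0 ∈ ℤ_{33} has no preimage. Hence h is not surjective.
Since h is not surjective, we find the least positive k with h(k) = h(0): this means 15k ≡ 0 (mod 33), i.e. 33 ∣ 15k. Since gcd(15, 33) = 3, dividing through by 3 this holds exactly when 11 ∣ 5k, and as gcd(5, 11) = 1, exactly when 11 ∣ k.
The smallest positive such k is 11.

11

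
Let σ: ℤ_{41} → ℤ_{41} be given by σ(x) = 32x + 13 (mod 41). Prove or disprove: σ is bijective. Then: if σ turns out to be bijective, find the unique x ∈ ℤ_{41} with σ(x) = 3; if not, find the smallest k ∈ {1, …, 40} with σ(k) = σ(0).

If σ(u) = σ(v), then 32u ≡ 32v (mod 41). Because gcd(32, 41) = 1, we may cancel 32 to get u ≡ v (mod 41).
We now compute 32⁻¹ mod 41 explicitly. Euclid's algorithm: 41 = 1·32 + 9, 32 = 3·9 + 5, 9 = 1·5 + 4, 5 = 1·4 + 1; back-substituting gives 1 = 9·32 − 7·41, so 32⁻¹ ≡ 9 (mod 41).
For any y ∈ ℤ_{41}, x = 9(y − 13) mod 41 satisfies σ(x) = 32·9(y − 13) + 13 ≡ y (since 32·9 ≡ 1 mod 41). So every y has a preimage.
So σ is bijective.
Since σ is bijective, we find σ⁻¹(3): we need 32x ≡ 3 − 13 ≡ 31 (mod 41). Using 32⁻¹ = 9: x ≡ 9·31 = 279 = 6·41 + 33, so x = 33.
Check: σ(33) = 32·33 + 13 = 1069 = 26·41 + 3 ≡ 3 (mod 41).

33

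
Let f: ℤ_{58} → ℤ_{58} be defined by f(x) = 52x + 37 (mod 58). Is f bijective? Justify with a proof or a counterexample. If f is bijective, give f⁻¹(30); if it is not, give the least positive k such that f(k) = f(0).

We have gcd(52, 58) = 2 > 1. Taking u = 0 and v = 29: f(0) = 37 and f(29) = 52·29 + 37 = 1545 ≡ 37 (mod 58).
So f(0) = f(29) while 0 ≠ 29, thus f is not injective, hence not bijective.
Since f is not bijective, we find the least positive k with f(k) = f(0): this means 52k ≡ 0 (mod 58), i.e. 58 ∣ 52k. Since gcd(52, 58) = 2, dividing through by 2 this holds exactly when 29 ∣ 26k, and as gcd(26, 29) = 1, exactly when 29 ∣ k.
The smallest positive such k is 29.

29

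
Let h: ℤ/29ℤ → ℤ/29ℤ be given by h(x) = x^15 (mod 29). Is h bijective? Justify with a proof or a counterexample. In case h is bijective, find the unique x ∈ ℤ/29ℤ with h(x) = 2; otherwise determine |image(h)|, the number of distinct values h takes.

Since 29 is prime, the nonzero elements of ℤ/29ℤ form a cyclic group of order 28.
As gcd(15, 28) = 1, raising to the 15th power is a bijection on this group: if s^15 ≡ t^15 then (st^{−1})^15 = 1, and the only element of order dividing gcd(15, 28) = 1 is 1, so s = t.
With h(0) = 0 this makes h injective on all of ℤ/29ℤ, hence bijective (finite equal-size domain and codomain). In particular h is bijective.
Since h is bijective, we find the preimage of 2. The inverse of x ↦ x^15 on (ℤ/29ℤ)^× is x ↦ x^15, because 15·15 = 225 = 8·28 + 1 ≡ 1 (mod 28) and x^{28} = 1 for x ≠ 0 (Fermat). So h⁻¹(2) = 2^15 mod 29.
Repeated squaring mod 29: 2^1 ≡ 2, 2^2 ≡ 2² = 4, 2^4 ≡ 4² = 16, 2^8 ≡ 16² = 256 ≡ 24. Since 15 = 8 + 4 + 2 + 1, 2^15 ≡ 24·16·4·2: 24·16 = 384 ≡ 7, then 7·4 = 28, then 28·2 = 56 ≡ 27. So 2^15 ≡ 27 (mod 29).
Hence h⁻¹(2) = 27.

27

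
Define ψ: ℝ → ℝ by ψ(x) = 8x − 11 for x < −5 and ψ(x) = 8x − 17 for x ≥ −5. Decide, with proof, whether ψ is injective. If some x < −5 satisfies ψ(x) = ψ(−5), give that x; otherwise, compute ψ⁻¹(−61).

-23/4

Both pieces are strictly increasing (slopes 8 and 8), so each is injective on its own interval.
The left piece maps (−∞, −5) onto (−∞, −51); the right piece maps [−5, ∞) onto [−57, ∞).
These images overlap. In particular ψ(−5) = −57 (right piece), and solving 8x − 11 = −57 on the left piece gives x = −23/4 < −5.
So ψ(−23/4) = ψ(−5) with −23/4 ≠ −5, and ψ is not injective. This x = −23/4 is the requested value below −5.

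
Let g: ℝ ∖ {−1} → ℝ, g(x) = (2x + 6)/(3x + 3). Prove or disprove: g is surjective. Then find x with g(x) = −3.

-15/11

If g(x) = 2/3, cross-multiplying gives 3(2x + 6) = 2(3x + 3), which simplifies to 18 = 6 — false.  So 2/3 has no preimage and g is not surjective.
Solving g(x) = −3: cross-multiplying gives 2x + 6 = −3(3x + 3), which rearranges to 11x = −15, so x = −15/11.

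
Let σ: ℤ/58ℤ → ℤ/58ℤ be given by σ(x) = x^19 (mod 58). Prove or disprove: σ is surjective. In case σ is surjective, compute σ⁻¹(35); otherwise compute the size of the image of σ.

13

Computing x^19 mod 58 for each x (by repeated squaring, reducing mod 58 at every step), the values σ(0), σ(1), …, σ(57) are: 0, 1, 26, 47, 38, 51, 4, 45, 2, 5, 50, 15, 46, 35, 10, 19, 52, 41, 14, 37, 24, 27, 42, 25, 36, 49, 40, 3, 28, 29, 30, 55, 18, 9, 22, 33, 16, 31, 34, 21, 44, 17, 6, 39, 48, 23, 12, 43, 8, 53, 56, 13, 54, 7, 20, 11, 32, 57.
Every element of ℤ/58ℤ appears exactly once in this list, so σ is a bijection, and in particular surjective.
Since σ is surjective, we read off the preimage of 35 from the same table: σ(13) = 35, so σ⁻¹(35) = 13.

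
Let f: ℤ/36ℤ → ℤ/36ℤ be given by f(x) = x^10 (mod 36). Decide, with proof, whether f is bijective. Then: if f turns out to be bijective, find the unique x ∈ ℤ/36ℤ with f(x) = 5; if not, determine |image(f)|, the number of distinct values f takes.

f(0) = 0^10 = 0.
f(6): Repeated squaring mod 36: 6^1 ≡ 6, 6^2 ≡ 6² = 36 ≡ 0, 6^4 ≡ 0² = 0, 6^8 ≡ 0² = 0. Since 10 = 8 + 2, 6^10 ≡ 0·0: 0·0 = 0. So 6^10 ≡ 0 (mod 36).
So f(0) = f(6) = 0 while 0 ≠ 6, hence f is not injective, hence not bijective.
Since f is not bijective, we determine |image(f)|. Computing x^10 mod 36 for each x (by repeated squaring, reducing mod 36 at every step), the values f(0), f(1), …, f(35) are: 0, 1, 16, 9, 4, 13, 0, 25, 28, 9, 28, 25, 0, 13, 4, 9, 16, 1, 0, 1, 16, 9, 4, 13, 0, 25, 28, 9, 28, 25, 0, 13, 4, 9, 16, 1.
The distinct values are {0, 1, 4, 9, 13, 16, 25, 28}; there are 8 of them.

8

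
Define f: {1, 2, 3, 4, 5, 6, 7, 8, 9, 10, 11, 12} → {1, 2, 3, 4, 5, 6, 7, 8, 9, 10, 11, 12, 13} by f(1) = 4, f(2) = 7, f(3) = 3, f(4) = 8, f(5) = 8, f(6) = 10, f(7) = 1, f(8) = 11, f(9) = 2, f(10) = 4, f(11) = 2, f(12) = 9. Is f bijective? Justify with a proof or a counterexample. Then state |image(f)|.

9

f(4) = 8 = f(5) with 4 ≠ 5, so f is not injective, hence not bijective.
The image of f is {1, 2, 3, 4, 7, 8, 9, 10, 11}, which has 9 elements.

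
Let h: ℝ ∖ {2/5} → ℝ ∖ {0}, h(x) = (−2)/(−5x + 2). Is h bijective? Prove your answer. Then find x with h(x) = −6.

1/3

Suppose h(a) = h(b). Cross-multiplying: (−2)(−5b + 2) = (−2)(−5a + 2).
Expanding both sides and cancelling the symmetric terms leaves −10·(a − b) = 0. Since −10 ≠ 0, a = b. Hence h is injective.
For any y ≠ 0, solving y(−5x + 2) = −2 for x gives a well-defined x ≠ 2/5. So h is surjective.
Hence h is bijective.
Solving h(x) = −6: cross-multiplying gives −2 = −6(−5x + 2), which rearranges to −30x = −10, so x = 1/3.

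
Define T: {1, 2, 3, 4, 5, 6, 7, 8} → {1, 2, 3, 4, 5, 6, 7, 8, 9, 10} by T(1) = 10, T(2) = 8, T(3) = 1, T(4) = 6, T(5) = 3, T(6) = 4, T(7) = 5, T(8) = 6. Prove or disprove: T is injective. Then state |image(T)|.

7

T(4) = 6 = T(8) with 4 ≠ 8, so T is not injective.
The image of T is {1, 3, 4, 5, 6, 8, 10}, which has 7 elements.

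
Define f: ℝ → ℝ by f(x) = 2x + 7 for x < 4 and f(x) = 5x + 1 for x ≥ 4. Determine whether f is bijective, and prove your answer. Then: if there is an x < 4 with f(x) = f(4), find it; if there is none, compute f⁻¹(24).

23/5

Both pieces are strictly increasing (slopes 2 and 5), so each is injective on its own interval.
The left piece maps (−∞, 4) onto (−∞, 15); the right piece maps [4, ∞) onto [21, ∞).
The images leave a gap (15 has no preimage), so f is not surjective, hence not bijective.
Because the two images are disjoint, no x < 4 has f(x) = f(4), so we compute f⁻¹(24): 24 lies in [21, ∞), so solve 5x + 1 = 24: x = (24 − 1)/5 = 23/5.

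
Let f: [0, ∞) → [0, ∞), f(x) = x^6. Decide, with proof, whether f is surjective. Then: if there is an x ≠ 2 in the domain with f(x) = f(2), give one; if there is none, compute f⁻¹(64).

2

For any y ∈ [0, ∞), x = y^{1/6} ∈ [0, ∞) gives f(x) = y, so f is surjective.
Since x ↦ x^6 is strictly increasing on [0, ∞), it is injective there, so no x ≠ 2 in the domain has f(x) = f(2). We therefore compute f⁻¹(64) = 64^{1/6} = 2 (indeed 2^6 = 64).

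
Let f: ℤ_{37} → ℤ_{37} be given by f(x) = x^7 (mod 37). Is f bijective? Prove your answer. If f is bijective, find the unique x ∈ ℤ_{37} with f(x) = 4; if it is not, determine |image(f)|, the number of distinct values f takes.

3

Since 37 is prime, the nonzero elements of ℤ_{37} form a cyclic group of order 36.
As gcd(7, 36) = 1, raising to the 7th power is a bijection on this group: if u^7 ≡ v^7 then (uv^{−1})^7 = 1, and the only element of order dividing gcd(7, 36) = 1 is 1, so u = v.
With f(0) = 0 this makes f injective on all of ℤ_{37}, hence bijective (finite equal-size domain and codomain). In particular f is bijective.
Since f is bijective, we find the preimage of 4. The inverse of x ↦ x^7 on (ℤ_{37})^× is x ↦ x^31, because 7·31 = 217 = 6·36 + 1 ≡ 1 (mod 36) and x^{36} = 1 for x ≠ 0 (Fermat). So f⁻¹(4) = 4^31 mod 37.
Repeated squaring mod 37: 4^1 ≡ 4, 4^2 ≡ 4² = 16, 4^4 ≡ 16² = 256 ≡ 34, 4^8 ≡ 34² = 1156 ≡ 9, 4^16 ≡ 9² = 81 ≡ 7. Since 31 = 16 + 8 + 4 + 2 + 1, 4^31 ≡ 7·9·34·16·4: 7·9 = 63 ≡ 26, then 26·34 = 884 ≡ 33, then 33·16 = 528 ≡ 10, then 10·4 = 40 ≡ 3. So 4^31 ≡ 3 (mod 37).
Hence f⁻¹(4) = 3.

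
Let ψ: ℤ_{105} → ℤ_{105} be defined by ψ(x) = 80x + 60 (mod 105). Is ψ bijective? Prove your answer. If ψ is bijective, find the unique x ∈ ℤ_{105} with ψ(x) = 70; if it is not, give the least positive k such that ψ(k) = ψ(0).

21

We have gcd(80, 105) = 5 > 1. Taking u = 0 and v = 21: ψ(0) = 60 and ψ(21) = 80·21 + 60 = 1740 ≡ 60 (mod 105).
So ψ(0) = ψ(21) while 0 ≠ 21, so ψ is not injective, hence not bijective.
Since ψ is not bijective, we find the least positive k with ψ(k) = ψ(0): this means 80k ≡ 0 (mod 105), i.e. 105 ∣ 80k. Since gcd(80, 105) = 5, dividing through by 5 this holds exactly when 21 ∣ 16k, and as gcd(16, 21) = 1, exactly when 21 ∣ k.
The smallest positive such k is 21.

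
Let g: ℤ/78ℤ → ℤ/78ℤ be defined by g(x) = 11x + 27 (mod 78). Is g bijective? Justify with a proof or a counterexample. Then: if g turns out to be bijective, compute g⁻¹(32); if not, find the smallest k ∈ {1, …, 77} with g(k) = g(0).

43

Recall: g is injective when g(a) = g(b) forces a = b.
Suppose g(a) = g(b) in ℤ/78ℤ. Then 11a + 27 ≡ 11b + 27 (mod 78), therefore 11(a − b) ≡ 0 (mod 78).
Since gcd(11, 78) = 1, 11 is invertible modulo 78, therefore a − b ≡ 0 (mod 78), i.e. a = b.
We now compute 11⁻¹ mod 78 explicitly. Euclid's algorithm: 78 = 7·11 + 1; back-substituting gives 1 = 71·11 − 10·78, so 11⁻¹ ≡ 71 (mod 78).
For any y ∈ ℤ/78ℤ, x = 71(y − 27) mod 78 satisfies g(x) = 11·71(y − 27) + 27 ≡ y (since 11·71 ≡ 1 mod 78). So every y has a preimage.
So g is bijective.
Since g is bijective, we find g⁻¹(32): we need 11x ≡ 32 − 27 ≡ 5 (mod 78). Using 11⁻¹ = 71: x ≡ 71·5 = 355 = 4·78 + 43, so x = 43.
Check: g(43) = 11·43 + 27 = 500 = 6·78 + 32 ≡ 32 (mod 78).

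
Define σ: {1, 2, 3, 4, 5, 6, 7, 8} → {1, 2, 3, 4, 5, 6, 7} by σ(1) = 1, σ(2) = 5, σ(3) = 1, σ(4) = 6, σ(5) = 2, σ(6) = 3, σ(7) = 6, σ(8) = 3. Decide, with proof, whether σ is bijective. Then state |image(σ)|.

σ(1) = 1 = σ(3) with 1 ≠ 3, so σ is not injective, hence not bijective.
The image of σ is {1, 2, 3, 5, 6}, which has 5 elements.

5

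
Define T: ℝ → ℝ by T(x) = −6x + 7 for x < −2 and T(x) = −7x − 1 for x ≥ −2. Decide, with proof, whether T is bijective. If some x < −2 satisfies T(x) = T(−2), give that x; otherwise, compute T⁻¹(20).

-13/6

Both pieces are strictly decreasing (slopes −6 and −7), so each is injective on its own interval.
The left piece maps (−∞, −2) onto (19, ∞); the right piece maps [−2, ∞) onto (−∞, 13].
The images leave a gap (19 has no preimage), so T is not surjective, hence not bijective.
Because the two images are disjoint, no x < −2 has T(x) = T(−2), so we compute T⁻¹(20): 20 lies in (19, ∞), so solve −6x + 7 = 20: x = (20 − 7)/(−6) = −13/6.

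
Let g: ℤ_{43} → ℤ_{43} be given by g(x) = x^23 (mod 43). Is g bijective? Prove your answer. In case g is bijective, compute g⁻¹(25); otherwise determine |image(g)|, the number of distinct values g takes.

Since 43 is prime, the nonzero elements of ℤ_{43} form a cyclic group of order 42.
As gcd(23, 42) = 1, raising to the 23rd power is a bijection on this group: if s^23 ≡ t^23 then (st^{−1})^23 = 1, and the only element of order dividing gcd(23, 42) = 1 is 1, so s = t.
With g(0) = 0 this makes g injective on all of ℤ_{43}, hence bijective (finite equal-size domain and codomain). In particular g is bijective.
Since g is bijective, we find the preimage of 25. The inverse of x ↦ x^23 on (ℤ_{43})^× is x ↦ x^11, because 23·11 = 253 = 6·42 + 1 ≡ 1 (mod 42) and x^{42} = 1 for x ≠ 0 (Fermat). So g⁻¹(25) = 25^11 mod 43.
Repeated squaring mod 43: 25^1 ≡ 25, 25^2 ≡ 25² = 625 ≡ 23, 25^4 ≡ 23² = 529 ≡ 13, 25^8 ≡ 13² = 169 ≡ 40. Since 11 = 8 + 2 + 1, 25^11 ≡ 40·23·25: 40·23 = 920 ≡ 17, then 17·25 = 425 ≡ 38. So 25^11 ≡ 38 (mod 43).
Hence g⁻¹(25) = 38.

38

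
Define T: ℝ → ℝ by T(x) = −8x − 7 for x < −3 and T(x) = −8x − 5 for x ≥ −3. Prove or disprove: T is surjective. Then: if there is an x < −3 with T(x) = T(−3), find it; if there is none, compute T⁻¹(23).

-13/4

Both pieces are strictly decreasing (slopes −8 and −8), so each is injective on its own interval.
The left piece maps (−∞, −3) onto (17, ∞); the right piece maps [−3, ∞) onto (−∞, 19].
The union (17, ∞) ∪ (−∞, 19] covers ℝ, so T is surjective.
For the follow-up: the images overlap, so an x < −3 with T(x) = T(−3) exists. T(−3) = 19; solving −8x − 7 = 19 for x < −3 gives x = (19 + 7)/(−8) = −13/4.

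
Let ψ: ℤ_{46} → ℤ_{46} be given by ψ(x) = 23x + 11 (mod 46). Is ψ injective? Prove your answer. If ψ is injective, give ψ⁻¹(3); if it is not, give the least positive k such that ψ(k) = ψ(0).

We have gcd(23, 46) = 23 > 1. Taking u = 0 and v = 2: ψ(0) = 11 and ψ(2) = 23·2 + 11 = 57 ≡ 11 (mod 46).
So ψ(0) = ψ(2) while 0 ≠ 2, hence ψ is not injective.
Since ψ is not injective, we find the least positive k with ψ(k) = ψ(0): this means 23k ≡ 0 (mod 46), i.e. 46 ∣ 23k. Since gcd(23, 46) = 23, dividing through by 23 this holds exactly when 2 ∣ k.
The smallest positive such k is 2.

2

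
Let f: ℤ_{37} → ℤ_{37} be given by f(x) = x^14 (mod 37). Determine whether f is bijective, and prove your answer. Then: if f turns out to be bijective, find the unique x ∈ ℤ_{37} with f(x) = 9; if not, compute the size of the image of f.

f(18): Repeated squaring mod 37: 18^1 ≡ 18, 18^2 ≡ 18² = 324 ≡ 28, 18^4 ≡ 28² = 784 ≡ 7, 18^8 ≡ 7² = 49 ≡ 12. Since 14 = 8 + 4 + 2, 18^14 ≡ 12·7·28: 12·7 = 84 ≡ 10, then 10·28 = 280 ≡ 21. So 18^14 ≡ 21 (mod 37).
f(19): Repeated squaring mod 37: 19^1 ≡ 19, 19^2 ≡ 19² = 361 ≡ 28, 19^4 ≡ 28² = 784 ≡ 7, 19^8 ≡ 7² = 49 ≡ 12. Since 14 = 8 + 4 + 2, 19^14 ≡ 12·7·28: 12·7 = 84 ≡ 10, then 10·28 = 280 ≡ 21. So 19^14 ≡ 21 (mod 37).
So f(18) = f(19) = 21 while 18 ≠ 19, so f is not injective, hence not bijective.
Since f is not bijective, we determine |image(f)|. Computing x^14 mod 37 for each x (by repeated squaring, reducing mod 37 at every step), the values f(0), f(1), …, f(36) are: 0, 1, 30, 16, 12, 28, 36, 9, 27, 34, 26, 10, 7, 25, 11, 4, 33, 3, 21, 21, 3, 33, 4, 11, 25, 7, 10, 26, 34, 27, 9, 36, 28, 12, 16, 30, 1.
The distinct values are {0, 1, 3, 4, 7, 9, 10, 11, 12, 16, 21, 25, 26, 27, 28, 30, 33, 34, 36}; there are 19 of them.

19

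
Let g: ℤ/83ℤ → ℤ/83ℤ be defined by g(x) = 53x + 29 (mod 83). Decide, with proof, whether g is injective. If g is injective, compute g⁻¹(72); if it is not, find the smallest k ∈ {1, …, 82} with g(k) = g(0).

By definition, g is injective when g(s) = g(t) forces s = t.
If g(s) = g(t), then 53s ≡ 53t (mod 83). Because gcd(53, 83) = 1, we may cancel 53 to get s ≡ t (mod 83).
Thus g is injective.
We now compute 53⁻¹ mod 83 explicitly. Euclid's algorithm: 83 = 1·53 + 30, 53 = 1·30 + 23, 30 = 1·23 + 7, 23 = 3·7 + 2, 7 = 3·2 + 1; back-substituting gives 1 = 47·53 − 30·83, so 53⁻¹ ≡ 47 (mod 83).
Since g is injective, we find g⁻¹(72): we need 53x ≡ 72 − 29 ≡ 43 (mod 83). Using 53⁻¹ = 47: x ≡ 47·43 = 2021 = 24·83 + 29, so x = 29.
Check: g(29) = 53·29 + 29 = 1566 = 18·83 + 72 ≡ 72 (mod 83).

29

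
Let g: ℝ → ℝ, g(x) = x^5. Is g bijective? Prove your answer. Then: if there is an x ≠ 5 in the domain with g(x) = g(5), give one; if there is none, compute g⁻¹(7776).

On ℝ, x ↦ x^5 is strictly increasing (injective) and for any y ∈ ℝ the 5th root y^{1/5} lies in ℝ (surjective). So g is bijective.
Since x ↦ x^5 is strictly increasing on ℝ, it is injective there, so no x ≠ 5 in the domain has g(x) = g(5). We therefore compute g⁻¹(7776) = 7776^{1/5} = 6 (indeed 6^5 = 7776).

6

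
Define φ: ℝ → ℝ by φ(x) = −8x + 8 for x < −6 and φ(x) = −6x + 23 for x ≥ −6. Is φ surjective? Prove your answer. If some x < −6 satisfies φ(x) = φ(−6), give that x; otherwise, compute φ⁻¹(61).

-51/8

Both pieces are strictly decreasing (slopes −8 and −6), so each is injective on its own interval.
The left piece maps (−∞, −6) onto (56, ∞); the right piece maps [−6, ∞) onto (−∞, 59].
The union (56, ∞) ∪ (−∞, 59] covers ℝ, so φ is surjective.
For the follow-up: the images overlap, so an x < −6 with φ(x) = φ(−6) exists. φ(−6) = 59; solving −8x + 8 = 59 for x < −6 gives x = (59 − 8)/(−8) = −51/8.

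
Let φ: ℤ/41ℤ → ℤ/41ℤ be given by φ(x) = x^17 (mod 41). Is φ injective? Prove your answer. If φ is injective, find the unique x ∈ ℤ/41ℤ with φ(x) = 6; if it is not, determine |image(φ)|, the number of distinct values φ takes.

17

Since 41 is prime, the nonzero elements of ℤ/41ℤ form a cyclic group of order 40.
As gcd(17, 40) = 1, raising to the 17th power is a bijection on this group: if u^17 ≡ v^17 then (uv^{−1})^17 = 1, and the only element of order dividing gcd(17, 40) = 1 is 1, so u = v.
With φ(0) = 0 this makes φ injective on all of ℤ/41ℤ, hence bijective (finite equal-size domain and codomain). In particular φ is injective.
Since φ is injective, we find the preimage of 6. The inverse of x ↦ x^17 on (ℤ/41ℤ)^× is x ↦ x^33, because 17·33 = 561 = 14·40 + 1 ≡ 1 (mod 40) and x^{40} = 1 for x ≠ 0 (Fermat). So φ⁻¹(6) = 6^33 mod 41.
Repeated squaring mod 41: 6^1 ≡ 6, 6^2 ≡ 6² = 36, 6^4 ≡ 36² = 1296 ≡ 25, 6^8 ≡ 25² = 625 ≡ 10, 6^16 ≡ 10² = 100 ≡ 18, 6^32 ≡ 18² = 324 ≡ 37. Since 33 = 32 + 1, 6^33 ≡ 37·6: 37·6 = 222 ≡ 17. So 6^33 ≡ 17 (mod 41).
Hence φ⁻¹(6) = 17.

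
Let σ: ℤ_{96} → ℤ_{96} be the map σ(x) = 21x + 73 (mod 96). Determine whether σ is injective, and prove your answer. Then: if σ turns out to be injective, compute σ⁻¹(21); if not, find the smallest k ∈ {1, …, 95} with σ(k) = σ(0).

32

Recall that σ is injective if σ(s) = σ(t) implies s = t.
We have gcd(21, 96) = 3 > 1. Taking s = 0 and t = 32: σ(0) = 73 and σ(32) = 21·32 + 73 = 745 ≡ 73 (mod 96).
So σ(0) = σ(32) while 0 ≠ 32, so σ is not injective.
Since σ is not injective, we find the least positive k with σ(k) = σ(0): this means 21k ≡ 0 (mod 96), i.e. 96 ∣ 21k. Since gcd(21, 96) = 3, dividing through by 3 this holds exactly when 32 ∣ 7k, and as gcd(7, 32) = 1, exactly when 32 ∣ k.
The smallest positive such k is 32.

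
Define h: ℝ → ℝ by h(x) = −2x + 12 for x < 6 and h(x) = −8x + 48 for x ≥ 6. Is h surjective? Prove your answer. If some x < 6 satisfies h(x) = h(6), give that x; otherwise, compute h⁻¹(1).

Both pieces are strictly decreasing (slopes −2 and −8), so each is injective on its own interval.
The left piece maps (−∞, 6) onto (0, ∞); the right piece maps [6, ∞) onto (−∞, 0].
These images together cover ℝ, so h is surjective.
Because the two images are disjoint, no x < 6 has h(x) = h(6), so we compute h⁻¹(1): 1 lies in (0, ∞), so solve −2x + 12 = 1: x = (1 − 12)/(−2) = 11/2.

11/2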